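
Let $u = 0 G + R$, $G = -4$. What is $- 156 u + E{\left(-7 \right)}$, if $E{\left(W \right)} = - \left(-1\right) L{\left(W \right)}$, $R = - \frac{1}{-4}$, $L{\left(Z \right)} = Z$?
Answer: $-46$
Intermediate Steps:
$R = \frac{1}{4}$ ($R = \left(-1\right) \left(- \frac{1}{4}\right) = \frac{1}{4} \approx 0.25$)
$E{\left(W \right)} = W$ ($E{\left(W \right)} = - \left(-1\right) W = W$)
$u = \frac{1}{4}$ ($u = 0 \left(-4\right) + \frac{1}{4} = 0 + \frac{1}{4} = \frac{1}{4} \approx 0.25$)
$- 156 u + E{\left(-7 \right)} = \left(-156\right) \frac{1}{4} - 7 = -39 - 7 = -46$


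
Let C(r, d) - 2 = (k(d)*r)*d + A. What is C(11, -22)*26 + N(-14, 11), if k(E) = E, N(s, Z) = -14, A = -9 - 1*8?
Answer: 138020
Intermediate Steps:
A = -17 (A = -9 - 8 = -17)
C(r, d) = -15 + r*d² (C(r, d) = 2 + ((d*r)*d - 17) = 2 + (r*d² - 17) = 2 + (-17 + r*d²) = -15 + r*d²)
C(11, -22)*26 + N(-14, 11) = (-15 + 11*(-22)²)*26 - 14 = (-15 + 11*484)*26 - 14 = (-15 + 5324)*26 - 14 = 5309*26 - 14 = 138034 - 14 = 138020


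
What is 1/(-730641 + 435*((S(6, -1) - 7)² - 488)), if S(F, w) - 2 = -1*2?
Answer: -1/921606 ≈ -1.0851e-6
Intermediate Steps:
S(F, w) = 0 (S(F, w) = 2 - 1*2 = 2 - 2 = 0)
1/(-730641 + 435*((S(6, -1) - 7)² - 488)) = 1/(-730641 + 435*((0 - 7)² - 488)) = 1/(-730641 + 435*((-7)² - 488)) = 1/(-730641 + 435*(49 - 488)) = 1/(-730641 + 435*(-439)) = 1/(-730641 - 190965) = 1/(-921606) = -1/921606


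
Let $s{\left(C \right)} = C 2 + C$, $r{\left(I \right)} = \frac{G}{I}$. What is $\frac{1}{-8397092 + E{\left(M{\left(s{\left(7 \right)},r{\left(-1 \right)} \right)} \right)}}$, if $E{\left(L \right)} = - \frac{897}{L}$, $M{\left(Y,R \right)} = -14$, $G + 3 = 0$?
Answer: $- \frac{14}{117558391} \approx -1.1909 \cdot 10^{-7}$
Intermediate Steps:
$G = -3$ ($G = -3 + 0 = -3$)
$r{\left(I \right)} = - \frac{3}{I}$
$s{\left(C \right)} = 3 C$ ($s{\left(C \right)} = 2 C + C = 3 C$)
$\frac{1}{-8397092 + E{\left(M{\left(s{\left(7 \right)},r{\left(-1 \right)} \right)} \right)}} = \frac{1}{-8397092 - \frac{897}{-14}} = \frac{1}{-8397092 - - \frac{897}{14}} = \frac{1}{-8397092 + \frac{897}{14}} = \frac{1}{- \frac{117558391}{14}} = - \frac{14}{117558391}$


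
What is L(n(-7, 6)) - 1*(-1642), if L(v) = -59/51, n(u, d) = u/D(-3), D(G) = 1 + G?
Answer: 83683/51 ≈ 1640.8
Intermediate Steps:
n(u, d) = -u/2 (n(u, d) = u/(1 - 3) = u/(-2) = u*(-½) = -u/2)
L(v) = -59/51 (L(v) = -59*1/51 = -59/51)
L(n(-7, 6)) - 1*(-1642) = -59/51 - 1*(-1642) = -59/51 + 1642 = 83683/51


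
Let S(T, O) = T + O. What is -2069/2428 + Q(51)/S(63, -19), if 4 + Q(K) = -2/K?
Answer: -1285751/1362108 ≈ -0.94394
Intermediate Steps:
S(T, O) = O + T
Q(K) = -4 - 2/K
-2069/2428 + Q(51)/S(63, -19) = -2069/2428 + (-4 - 2/51)/(-19 + 63) = -2069*1/2428 + (-4 - 2*1/51)/44 = -2069/2428 + (-4 - 2/51)*(1/44) = -2069/2428 - 206/51*1/44 = -2069/2428 - 103/1122 = -1285751/1362108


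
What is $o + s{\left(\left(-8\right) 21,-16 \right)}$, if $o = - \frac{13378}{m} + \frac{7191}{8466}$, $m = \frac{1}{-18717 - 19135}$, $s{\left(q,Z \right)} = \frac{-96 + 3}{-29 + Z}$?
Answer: $\frac{1260896306701}{2490} \approx 5.0638 \cdot 10^{8}$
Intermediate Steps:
$s{\left(q,Z \right)} = - \frac{93}{-29 + Z}$
$m = - \frac{1}{37852}$ ($m = \frac{1}{-37852} = - \frac{1}{37852} \approx -2.6419 \cdot 10^{-5}$)
$o = \frac{84059753437}{166}$ ($o = - \frac{13378}{- \frac{1}{37852}} + \frac{7191}{8466} = \left(-13378\right) \left(-37852\right) + 7191 \cdot \frac{1}{8466} = 506384056 + \frac{141}{166} = \frac{84059753437}{166} \approx 5.0638 \cdot 10^{8}$)
$o + s{\left(\left(-8\right) 21,-16 \right)} = \frac{84059753437}{166} - \frac{93}{-29 - 16} = \frac{84059753437}{166} - \frac{93}{-45} = \frac{84059753437}{166} - - \frac{31}{15} = \frac{84059753437}{166} + \frac{31}{15} = \frac{1260896306701}{2490}$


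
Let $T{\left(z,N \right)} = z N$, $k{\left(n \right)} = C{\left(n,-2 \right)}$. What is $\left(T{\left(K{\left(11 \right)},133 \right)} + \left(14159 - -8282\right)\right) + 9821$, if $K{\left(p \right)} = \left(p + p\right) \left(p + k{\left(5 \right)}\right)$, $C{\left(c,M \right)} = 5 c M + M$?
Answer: $-87704$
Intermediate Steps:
$C{\left(c,M \right)} = M + 5 M c$ ($C{\left(c,M \right)} = 5 M c + M = M + 5 M c$)
$k{\left(n \right)} = -2 - 10 n$ ($k{\left(n \right)} = - 2 \left(1 + 5 n\right) = -2 - 10 n$)
$K{\left(p \right)} = 2 p \left(-52 + p\right)$ ($K{\left(p \right)} = \left(p + p\right) \left(p - 52\right) = 2 p \left(p - 52\right) = 2 p \left(-52 + p\right)$)
$T{\left(z,N \right)} = N z$
$\left(T{\left(K{\left(11 \right)},133 \right)} + \left(14159 - -8282\right)\right) + 9821 = \left(133 \cdot 2 \cdot 11 \left(-52 + 11\right) + \left(14159 - -8282\right)\right) + 9821 = \left(133 \cdot 2 \cdot 11 \left(-41\right) + \left(14159 + 8282\right)\right) + 9821 = \left(133 \left(-902\right) + 22441\right) + 9821 = \left(-119966 + 22441\right) + 9821 = -97525 + 9821 = -87704$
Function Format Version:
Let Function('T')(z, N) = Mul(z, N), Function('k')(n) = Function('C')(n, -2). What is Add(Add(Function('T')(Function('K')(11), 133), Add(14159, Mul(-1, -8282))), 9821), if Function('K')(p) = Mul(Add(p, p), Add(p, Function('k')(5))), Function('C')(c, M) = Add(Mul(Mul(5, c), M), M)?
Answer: -87704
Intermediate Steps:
Function('C')(c, M) = Add(M, Mul(5, M, c)) (Function('C')(c, M) = Add(Mul(5, M, c), M) = Add(M, Mul(5, M, c)))
Function('k')(n) = Add(-2, Mul(-10, n)) (Function('k')(n) = Mul(-2, Add(1, Mul(5, n))) = Add(-2, Mul(-10, n)))
Function('K')(p) = Mul(2, p, Add(-52, p)) (Function('K')(p) = Mul(Add(p, p), Add(p, Add(-2, Mul(-10, 5)))) = Mul(Mul(2, p), Add(p, Add(-2, -50))) = Mul(Mul(2, p), Add(p, -52)) = Mul(Mul(2, p), Add(-52, p)) = Mul(2, p, Add(-52, p)))
Function('T')(z, N) = Mul(N, z)
Add(Add(Function('T')(Function('K')(11), 133), Add(14159, Mul(-1, -8282))), 9821) = Add(Add(Mul(133, Mul(2, 11, Add(-52, 11))), Add(14159, Mul(-1, -8282))), 9821) = Add(Add(Mul(133, Mul(2, 11, -41)), Add(14159, 8282)), 9821) = Add(Add(Mul(133, -902), 22441), 9821) = Add(Add(-119966, 22441), 9821) = Add(-97525, 9821) = -87704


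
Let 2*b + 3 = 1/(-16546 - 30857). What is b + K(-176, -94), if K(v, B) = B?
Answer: -4526987/47403 ≈ -95.500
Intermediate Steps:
b = -71105/47403 (b = -3/2 + 1/(2*(-16546 - 30857)) = -3/2 + (1/2)/(-47403) = -3/2 + (1/2)*(-1/47403) = -3/2 - 1/94806 = -71105/47403 ≈ -1.5000)
b + K(-176, -94) = -71105/47403 - 94 = -4526987/47403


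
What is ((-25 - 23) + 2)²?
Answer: 2116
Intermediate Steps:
((-25 - 23) + 2)² = (-48 + 2)² = (-46)² = 2116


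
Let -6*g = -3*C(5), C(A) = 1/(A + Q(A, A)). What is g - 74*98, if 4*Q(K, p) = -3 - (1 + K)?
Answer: -79770/11 ≈ -7251.8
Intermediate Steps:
Q(K, p) = -1 - K/4 (Q(K, p) = (-3 - (1 + K))/4 = (-3 + (-1 - K))/4 = (-4 - K)/4 = -1 - K/4)
C(A) = 1/(-1 + 3*A/4) (C(A) = 1/(A + (-1 - A/4)) = 1/(-1 + 3*A/4))
g = 2/11 (g = -(-1)*4/(-4 + 3*5)/2 = -(-1)*4/(-4 + 15)/2 = -(-1)*4/11/2 = -(-1)*4*(1/11)/2 = -(-1)*4/(2*11) = -⅙*(-12/11) = 2/11 ≈ 0.18182)
g - 74*98 = 2/11 - 74*98 = 2/11 - 7252 = -79770/11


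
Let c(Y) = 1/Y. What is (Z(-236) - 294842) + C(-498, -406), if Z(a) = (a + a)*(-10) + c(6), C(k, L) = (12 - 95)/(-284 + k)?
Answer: -340312786/1173 ≈ -2.9012e+5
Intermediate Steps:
C(k, L) = -83/(-284 + k)
Z(a) = 1/6 - 20*a (Z(a) = (a + a)*(-10) + 1/6 = (2*a)*(-10) + 1/6 = -20*a + 1/6 = 1/6 - 20*a)
(Z(-236) - 294842) + C(-498, -406) = ((1/6 - 20*(-236)) - 294842) - 83/(-284 - 498) = ((1/6 + 4720) - 294842) - 83/(-782) = (28321/6 - 294842) - 83*(-1/782) = -1740731/6 + 83/782 = -340312786/1173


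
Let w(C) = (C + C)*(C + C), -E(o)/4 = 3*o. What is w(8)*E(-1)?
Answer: 3072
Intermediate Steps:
E(o) = -12*o
w(C) = 4*C² (w(C) = (2*C)*(2*C) = 4*C²)
w(8)*E(-1) = (4*8²)*(-12*(-1)) = (4*64)*12 = 256*12 = 3072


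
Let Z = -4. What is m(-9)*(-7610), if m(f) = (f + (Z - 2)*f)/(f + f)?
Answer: 19025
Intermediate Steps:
m(f) = -5/2 (m(f) = (f + (-4 - 2)*f)/(f + f) = (f - 6*f)/((2*f)) = (-5*f)*(1/(2*f)) = -5/2)
m(-9)*(-7610) = -5/2*(-7610) = 19025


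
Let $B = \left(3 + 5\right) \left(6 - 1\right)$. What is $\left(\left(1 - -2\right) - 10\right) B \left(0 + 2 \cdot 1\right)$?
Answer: $-560$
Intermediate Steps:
$B = 40$ ($B = 8 \cdot 5 = 40$)
$\left(\left(1 - -2\right) - 10\right) B \left(0 + 2 \cdot 1\right) = \left(\left(1 - -2\right) - 10\right) 40 \left(0 + 2 \cdot 1\right) = \left(\left(1 + 2\right) - 10\right) 40 \left(0 + 2\right) = \left(3 - 10\right) 40 \cdot 2 = \left(-7\right) 40 \cdot 2 = \left(-280\right) 2 = -560$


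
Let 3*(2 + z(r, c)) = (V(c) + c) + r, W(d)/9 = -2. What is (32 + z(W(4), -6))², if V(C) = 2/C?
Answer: 38809/81 ≈ 479.12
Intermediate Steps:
W(d) = -18 (W(d) = 9*(-2) = -18)
z(r, c) = -2 + c/3 + r/3 + 2/(3*c) (z(r, c) = -2 + ((2/c + c) + r)/3 = -2 + ((c + 2/c) + r)/3 = -2 + (c + r + 2/c)/3 = -2 + (c/3 + r/3 + 2/(3*c)) = -2 + c/3 + r/3 + 2/(3*c))
(32 + z(W(4), -6))² = (32 + (⅓)*(2 - 6*(-6 - 6 - 18))/(-6))² = (32 + (⅓)*(-⅙)*(2 - 6*(-30)))² = (32 + (⅓)*(-⅙)*(2 + 180))² = (32 + (⅓)*(-⅙)*182)² = (32 - 91/9)² = (197/9)² = 38809/81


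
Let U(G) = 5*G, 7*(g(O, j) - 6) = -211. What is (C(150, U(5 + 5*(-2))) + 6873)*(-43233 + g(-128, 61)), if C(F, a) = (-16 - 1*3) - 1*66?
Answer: -2055406400/7 ≈ -2.9363e+8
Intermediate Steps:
g(O, j) = -169/7 (g(O, j) = 6 + (⅐)*(-211) = 6 - 211/7 = -169/7)
C(F, a) = -85 (C(F, a) = (-16 - 3) - 66 = -19 - 66 = -85)
(C(150, U(5 + 5*(-2))) + 6873)*(-43233 + g(-128, 61)) = (-85 + 6873)*(-43233 - 169/7) = 6788*(-302800/7) = -2055406400/7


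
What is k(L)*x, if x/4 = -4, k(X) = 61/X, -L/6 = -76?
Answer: -122/57 ≈ -2.1404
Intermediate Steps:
L = 456 (L = -6*(-76) = 456)
x = -16 (x = 4*(-4) = -16)
k(L)*x = (61/456)*(-16) = -122/57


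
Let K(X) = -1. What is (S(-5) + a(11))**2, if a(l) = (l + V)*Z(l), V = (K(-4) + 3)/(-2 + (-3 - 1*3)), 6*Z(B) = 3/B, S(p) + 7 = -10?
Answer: 2111209/7744 ≈ 272.63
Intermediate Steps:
S(p) = -17 (S(p) = -7 - 10 = -17)
Z(B) = 1/(2*B) (Z(B) = (3/B)/6 = 1/(2*B))
V = -1/4 (V = (-1 + 3)/(-2 + (-3 - 1*3)) = 2/(-2 + (-3 - 3)) = 2/(-2 - 6) = 2/(-8) = 2*(-1/8) = -1/4 ≈ -0.25000)
a(l) = (-1/4 + l)/(2*l) (a(l) = (l - 1/4)*(1/(2*l)) = (-1/4 + l)*(1/(2*l)) = (-1/4 + l)/(2*l))
(S(-5) + a(11))**2 = (-17 + (1/8)*(-1 + 4*11)/11)**2 = (-17 + (1/8)*(1/11)*(-1 + 44))**2 = (-17 + (1/8)*(1/11)*43)**2 = (-17 + 43/88)**2 = (-1453/88)**2 = 2111209/7744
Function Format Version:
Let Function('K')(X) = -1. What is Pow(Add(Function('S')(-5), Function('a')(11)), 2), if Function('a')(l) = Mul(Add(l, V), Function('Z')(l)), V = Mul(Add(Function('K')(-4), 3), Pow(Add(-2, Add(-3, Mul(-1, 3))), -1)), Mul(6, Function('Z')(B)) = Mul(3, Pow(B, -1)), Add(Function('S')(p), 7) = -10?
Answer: Rational(2111209, 7744) ≈ 272.63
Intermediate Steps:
Function('S')(p) = -17 (Function('S')(p) = Add(-7, -10) = -17)
Function('Z')(B) = Mul(Rational(1, 2), Pow(B, -1)) (Function('Z')(B) = Mul(Rational(1, 6), Mul(3, Pow(B, -1))) = Mul(Rational(1, 2), Pow(B, -1)))
V = Rational(-1, 4) (V = Mul(Add(-1, 3), Pow(Add(-2, Add(-3, Mul(-1, 3))), -1)) = Mul(2, Pow(Add(-2, Add(-3, -3)), -1)) = Mul(2, Pow(Add(-2, -6), -1)) = Mul(2, Pow(-8, -1)) = Mul(2, Rational(-1, 8)) = Rational(-1, 4) ≈ -0.25000)
Function('a')(l) = Mul(Rational(1, 2), Pow(l, -1), Add(Rational(-1, 4), l)) (Function('a')(l) = Mul(Add(l, Rational(-1, 4)), Mul(Rational(1, 2), Pow(l, -1))) = Mul(Add(Rational(-1, 4), l), Mul(Rational(1, 2), Pow(l, -1))) = Mul(Rational(1, 2), Pow(l, -1), Add(Rational(-1, 4), l)))
Pow(Add(Function('S')(-5), Function('a')(11)), 2) = Pow(Add(-17, Mul(Rational(1, 8), Pow(11, -1), Add(-1, Mul(4, 11)))), 2) = Pow(Add(-17, Mul(Rational(1, 8), Rational(1, 11), Add(-1, 44))), 2) = Pow(Add(-17, Mul(Rational(1, 8), Rational(1, 11), 43)), 2) = Pow(Add(-17, Rational(43, 88)), 2) = Pow(Rational(-1453, 88), 2) = Rational(2111209, 7744)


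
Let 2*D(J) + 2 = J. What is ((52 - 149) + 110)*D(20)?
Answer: 117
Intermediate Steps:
D(J) = -1 + J/2
((52 - 149) + 110)*D(20) = ((52 - 149) + 110)*(-1 + (1/2)*20) = (-97 + 110)*(-1 + 10) = 13*9 = 117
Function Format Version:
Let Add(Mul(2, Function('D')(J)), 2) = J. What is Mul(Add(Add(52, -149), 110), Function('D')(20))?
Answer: 117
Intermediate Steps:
Function('D')(J) = Add(-1, Mul(Rational(1, 2), J))
Mul(Add(Add(52, -149), 110), Function('D')(20)) = Mul(Add(Add(52, -149), 110), Add(-1, Mul(Rational(1, 2), 20))) = Mul(Add(-97, 110), Add(-1, 10)) = Mul(13, 9) = 117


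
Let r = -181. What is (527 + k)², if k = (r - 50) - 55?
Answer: 58081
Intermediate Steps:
k = -286 (k = (-181 - 50) - 55 = -231 - 55 = -286)
(527 + k)² = (527 - 286)² = 241² = 58081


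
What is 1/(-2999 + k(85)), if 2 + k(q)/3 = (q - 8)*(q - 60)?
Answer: 1/2770 ≈ 0.00036101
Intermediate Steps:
k(q) = -6 + 3*(-60 + q)*(-8 + q) (k(q) = -6 + 3*((q - 8)*(q - 60)) = -6 + 3*((-8 + q)*(-60 + q)) = -6 + 3*((-60 + q)*(-8 + q)) = -6 + 3*(-60 + q)*(-8 + q))
1/(-2999 + k(85)) = 1/(-2999 + (1434 - 204*85 + 3*85²)) = 1/(-2999 + (1434 - 17340 + 3*7225)) = 1/(-2999 + (1434 - 17340 + 21675)) = 1/(-2999 + 5769) = 1/2770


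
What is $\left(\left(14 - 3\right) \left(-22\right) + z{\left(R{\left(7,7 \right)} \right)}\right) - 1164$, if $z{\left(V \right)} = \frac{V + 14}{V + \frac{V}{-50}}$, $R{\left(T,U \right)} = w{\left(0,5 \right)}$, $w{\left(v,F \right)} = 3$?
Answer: $- \frac{205832}{147} \approx -1400.2$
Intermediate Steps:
$R{\left(T,U \right)} = 3$
$z{\left(V \right)} = \frac{50 \left(14 + V\right)}{49 V}$ ($z{\left(V \right)} = \frac{14 + V}{V + V \left(- \frac{1}{50}\right)} = \frac{14 + V}{V - \frac{V}{50}} = \frac{14 + V}{\frac{49}{50} V} = \left(14 + V\right) \frac{50}{49 V} = \frac{50 \left(14 + V\right)}{49 V}$)
$\left(\left(14 - 3\right) \left(-22\right) + z{\left(R{\left(7,7 \right)} \right)}\right) - 1164 = \left(\left(14 - 3\right) \left(-22\right) + \frac{50 \left(14 + 3\right)}{49 \cdot 3}\right) - 1164 = \left(11 \left(-22\right) + \frac{50}{49} \cdot \frac{1}{3} \cdot 17\right) - 1164 = \left(-242 + \frac{850}{147}\right) - 1164 = - \frac{34724}{147} - 1164 = - \frac{205832}{147}$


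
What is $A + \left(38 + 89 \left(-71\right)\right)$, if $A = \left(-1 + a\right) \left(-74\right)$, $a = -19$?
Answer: $-4801$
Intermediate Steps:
$A = 1480$ ($A = \left(-1 - 19\right) \left(-74\right) = \left(-20\right) \left(-74\right) = 1480$)
$A + \left(38 + 89 \left(-71\right)\right) = 1480 + \left(38 + 89 \left(-71\right)\right) = 1480 + \left(38 - 6319\right) = 1480 - 6281 = -4801$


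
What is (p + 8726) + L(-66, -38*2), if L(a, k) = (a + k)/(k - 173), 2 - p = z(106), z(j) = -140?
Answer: 2208274/249 ≈ 8868.6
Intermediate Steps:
p = 142 (p = 2 - 1*(-140) = 2 + 140 = 142)
L(a, k) = (a + k)/(-173 + k)
(p + 8726) + L(-66, -38*2) = (142 + 8726) + (-66 - 38*2)/(-173 - 38*2) = 8868 + (-66 - 76)/(-173 - 76) = 8868 - 142/(-249) = 8868 - 1/249*(-142) = 8868 + 142/249 = 2208274/249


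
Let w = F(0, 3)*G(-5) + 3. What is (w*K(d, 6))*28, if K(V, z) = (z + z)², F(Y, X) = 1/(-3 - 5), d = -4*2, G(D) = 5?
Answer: 9576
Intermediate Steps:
d = -8
F(Y, X) = -⅛ (F(Y, X) = 1/(-8) = -⅛)
K(V, z) = 4*z² (K(V, z) = (2*z)² = 4*z²)
w = 19/8 (w = -⅛*5 + 3 = -5/8 + 3 = 19/8 ≈ 2.3750)
(w*K(d, 6))*28 = (19*(4*6²)/8)*28 = (19*(4*36)/8)*28 = ((19/8)*144)*28 = 342*28 = 9576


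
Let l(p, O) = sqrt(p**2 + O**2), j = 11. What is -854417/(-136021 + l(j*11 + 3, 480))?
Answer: 116218654757/18501466665 + 3417668*sqrt(15361)/18501466665 ≈ 6.3045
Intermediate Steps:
l(p, O) = sqrt(O**2 + p**2)
-854417/(-136021 + l(j*11 + 3, 480)) = -854417/(-136021 + sqrt(480**2 + (11*11 + 3)**2)) = -854417/(-136021 + sqrt(230400 + (121 + 3)**2)) = -854417/(-136021 + sqrt(230400 + 124**2)) = -854417/(-136021 + sqrt(230400 + 15376)) = -854417/(-136021 + sqrt(245776)) = -854417/(-136021 + 4*sqrt(15361))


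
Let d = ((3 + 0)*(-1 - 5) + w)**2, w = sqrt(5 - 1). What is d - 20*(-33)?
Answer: 916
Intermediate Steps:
w = 2 (w = sqrt(4) = 2)
d = 256 (d = ((3 + 0)*(-1 - 5) + 2)**2 = (3*(-6) + 2)**2 = (-18 + 2)**2 = (-16)**2 = 256)
d - 20*(-33) = 256 - 20*(-33) = 256 + 660 = 916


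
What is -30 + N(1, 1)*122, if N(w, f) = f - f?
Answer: -30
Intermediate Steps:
N(w, f) = 0
-30 + N(1, 1)*122 = -30 + 0*122 = -30 + 0 = -30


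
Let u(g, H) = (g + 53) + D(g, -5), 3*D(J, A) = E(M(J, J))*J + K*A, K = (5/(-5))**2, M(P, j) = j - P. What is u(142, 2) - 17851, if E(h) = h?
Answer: -52973/3 ≈ -17658.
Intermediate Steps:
K = 1 (K = (5*(-1/5))**2 = (-1)**2 = 1)
D(J, A) = A/3 (D(J, A) = ((J - J)*J + 1*A)/3 = (0*J + A)/3 = (0 + A)/3 = A/3)
u(g, H) = 154/3 + g (u(g, H) = (g + 53) + (1/3)*(-5) = (53 + g) - 5/3 = 154/3 + g)
u(142, 2) - 17851 = (154/3 + 142) - 17851 = 580/3 - 17851 = -52973/3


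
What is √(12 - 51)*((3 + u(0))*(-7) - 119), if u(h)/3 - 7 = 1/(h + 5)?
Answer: -1456*I*√39/5 ≈ -1818.5*I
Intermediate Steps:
u(h) = 21 + 3/(5 + h) (u(h) = 21 + 3/(h + 5) = 21 + 3/(5 + h))
√(12 - 51)*((3 + u(0))*(-7) - 119) = √(12 - 51)*((3 + 3*(36 + 7*0)/(5 + 0))*(-7) - 119) = √(-39)*((3 + 3*(36 + 0)/5)*(-7) - 119) = (I*√39)*((3 + 3*(⅕)*36)*(-7) - 119) = (I*√39)*((3 + 108/5)*(-7) - 119) = (I*√39)*((123/5)*(-7) - 119) = (I*√39)*(-861/5 - 119) = (I*√39)*(-1456/5) = -1456*I*√39/5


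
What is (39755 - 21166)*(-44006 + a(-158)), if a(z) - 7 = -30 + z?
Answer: -821392143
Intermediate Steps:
a(z) = -23 + z (a(z) = 7 + (-30 + z) = -23 + z)
(39755 - 21166)*(-44006 + a(-158)) = (39755 - 21166)*(-44006 + (-23 - 158)) = 18589*(-44006 - 181) = 18589*(-44187) = -821392143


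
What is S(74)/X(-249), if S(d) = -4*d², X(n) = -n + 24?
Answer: -21904/273 ≈ -80.234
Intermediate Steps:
X(n) = 24 - n
S(74)/X(-249) = (-4*74²)/(24 - 1*(-249)) = (-4*5476)/(24 + 249) = -21904/273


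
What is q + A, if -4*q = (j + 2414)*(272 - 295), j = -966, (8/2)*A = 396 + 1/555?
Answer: 18703501/2220 ≈ 8425.0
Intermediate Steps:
A = 219781/2220 (A = (396 + 1/555)/4 = (¼)*(219781/555) = 219781/2220 ≈ 99.000)
q = 8326 (q = -(-966 + 2414)*(272 - 295)/4 = -362*(-23) = -¼*(-33304) = 8326)
q + A = 8326 + 219781/2220 = 18703501/2220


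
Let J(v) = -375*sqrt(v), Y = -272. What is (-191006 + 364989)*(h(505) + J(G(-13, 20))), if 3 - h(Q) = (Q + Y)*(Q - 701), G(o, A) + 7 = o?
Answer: 7945977593 - 130487250*I*sqrt(5) ≈ 7.946e+9 - 2.9178e+8*I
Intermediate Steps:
G(o, A) = -7 + o
h(Q) = 3 - (-701 + Q)*(-272 + Q) (h(Q) = 3 - (Q - 272)*(Q - 701) = 3 - (-272 + Q)*(-701 + Q) = 3 - (-701 + Q)*(-272 + Q))
(-191006 + 364989)*(h(505) + J(G(-13, 20))) = (-191006 + 364989)*((-190669 - 1*505**2 + 973*505) - 375*sqrt(-7 - 13)) = 173983*((-190669 - 1*255025 + 491365) - 750*I*sqrt(5)) = 173983*((-190669 - 255025 + 491365) - 750*I*sqrt(5)) = 173983*(45671 - 750*I*sqrt(5)) = 7945977593 - 130487250*I*sqrt(5)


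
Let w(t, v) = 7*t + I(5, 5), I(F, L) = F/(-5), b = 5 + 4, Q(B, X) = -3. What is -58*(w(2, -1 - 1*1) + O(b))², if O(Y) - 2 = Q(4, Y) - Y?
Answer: -522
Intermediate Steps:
b = 9
I(F, L) = -F/5 (I(F, L) = F*(-⅕) = -F/5)
O(Y) = -1 - Y (O(Y) = 2 + (-3 - Y) = -1 - Y)
w(t, v) = -1 + 7*t (w(t, v) = 7*t - ⅕*5 = 7*t - 1 = -1 + 7*t)
-58*(w(2, -1 - 1*1) + O(b))² = -58*((-1 + 7*2) + (-1 - 1*9))² = -58*((-1 + 14) + (-1 - 9))² = -58*(13 - 10)² = -58*3² = -58*9 = -522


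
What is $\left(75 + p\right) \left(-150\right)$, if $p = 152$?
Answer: $-34050$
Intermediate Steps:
$\left(75 + p\right) \left(-150\right) = \left(75 + 152\right) \left(-150\right) = 227 \left(-150\right) = -34050$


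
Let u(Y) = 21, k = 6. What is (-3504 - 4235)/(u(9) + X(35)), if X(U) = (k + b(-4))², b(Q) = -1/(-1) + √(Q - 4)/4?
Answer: 15478*I/(-139*I + 14*√2) ≈ -109.14 + 15.546*I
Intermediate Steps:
b(Q) = 1 + √(-4 + Q)/4 (b(Q) = -1*(-1) + √(-4 + Q)*(¼) = 1 + √(-4 + Q)/4)
X(U) = (7 + I*√2/2)² (X(U) = (6 + (1 + √(-4 - 4)/4))² = (6 + (1 + √(-8)/4))² = (6 + (1 + (2*I*√2)/4))² = (6 + (1 + I*√2/2))² = (7 + I*√2/2)²)
(-3504 - 4235)/(u(9) + X(35)) = (-3504 - 4235)/(21 + (14 + I*√2)²/4) = -7739/(21 + (14 + I*√2)²/4)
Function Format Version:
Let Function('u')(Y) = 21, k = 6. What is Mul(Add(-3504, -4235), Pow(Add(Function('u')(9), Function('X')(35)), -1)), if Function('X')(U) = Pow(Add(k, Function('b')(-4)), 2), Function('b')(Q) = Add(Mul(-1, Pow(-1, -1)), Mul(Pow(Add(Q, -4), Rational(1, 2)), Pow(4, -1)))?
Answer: Mul(15478, I, Pow(Add(Mul(-139, I), Mul(14, Pow(2, Rational(1, 2)))), -1)) ≈ Add(-109.14, Mul(15.546, I))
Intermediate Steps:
Function('b')(Q) = Add(1, Mul(Rational(1, 4), Pow(Add(-4, Q), Rational(1, 2)))) (Function('b')(Q) = Add(Mul(-1, -1), Mul(Pow(Add(-4, Q), Rational(1, 2)), Rational(1, 4))) = Add(1, Mul(Rational(1, 4), Pow(Add(-4, Q), Rational(1, 2)))))
Function('X')(U) = Pow(Add(7, Mul(Rational(1, 2), I, Pow(2, Rational(1, 2)))), 2) (Function('X')(U) = Pow(Add(6, Add(1, Mul(Rational(1, 4), Pow(Add(-4, -4), Rational(1, 2))))), 2) = Pow(Add(6, Add(1, Mul(Rational(1, 4), Pow(-8, Rational(1, 2))))), 2) = Pow(Add(6, Add(1, Mul(Rational(1, 4), Mul(2, I, Pow(2, Rational(1, 2)))))), 2) = Pow(Add(6, Add(1, Mul(Rational(1, 2), I, Pow(2, Rational(1, 2))))), 2) = Pow(Add(7, Mul(Rational(1, 2), I, Pow(2, Rational(1, 2)))), 2))
Mul(Add(-3504, -4235), Pow(Add(Function('u')(9), Function('X')(35)), -1)) = Mul(Add(-3504, -4235), Pow(Add(21, Mul(Rational(1, 4), Pow(Add(14, Mul(I, Pow(2, Rational(1, 2)))), 2))), -1)) = Mul(-7739, Pow(Add(21, Mul(Rational(1, 4), Pow(Add(14, Mul(I, Pow(2, Rational(1, 2)))), 2))), -1))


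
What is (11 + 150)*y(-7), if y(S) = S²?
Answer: 7889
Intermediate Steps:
(11 + 150)*y(-7) = (11 + 150)*(-7)² = 161*49 = 7889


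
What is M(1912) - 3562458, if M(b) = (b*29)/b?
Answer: -3562429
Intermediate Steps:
M(b) = 29 (M(b) = (29*b)/b = 29)
M(1912) - 3562458 = 29 - 3562458 = -3562429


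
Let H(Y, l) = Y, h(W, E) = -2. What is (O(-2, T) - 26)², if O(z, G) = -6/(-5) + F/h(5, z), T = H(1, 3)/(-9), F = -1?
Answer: 59049/100 ≈ 590.49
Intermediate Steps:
T = -⅑ (T = 1/(-9) = 1*(-⅑) = -⅑ ≈ -0.11111)
O(z, G) = 17/10 (O(z, G) = -6/(-5) - 1/(-2) = -6*(-⅕) - 1*(-½) = 6/5 + ½ = 17/10)
(O(-2, T) - 26)² = (17/10 - 26)² = (-243/10)² = 59049/100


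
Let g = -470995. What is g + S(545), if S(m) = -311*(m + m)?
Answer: -809985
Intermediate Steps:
S(m) = -622*m
g + S(545) = -470995 - 622*545 = -470995 - 338990 = -809985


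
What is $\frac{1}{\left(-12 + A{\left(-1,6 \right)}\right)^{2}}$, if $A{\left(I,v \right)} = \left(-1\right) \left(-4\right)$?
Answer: $\frac{1}{64} \approx 0.015625$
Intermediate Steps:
$A{\left(I,v \right)} = 4$
$\frac{1}{\left(-12 + A{\left(-1,6 \right)}\right)^{2}} = \frac{1}{\left(-12 + 4\right)^{2}} = \frac{1}{\left(-8\right)^{2}} = \frac{1}{64}$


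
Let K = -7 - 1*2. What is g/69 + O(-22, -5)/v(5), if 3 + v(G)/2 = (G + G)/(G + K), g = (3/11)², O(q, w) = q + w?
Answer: 6834/2783 ≈ 2.4556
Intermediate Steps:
K = -9 (K = -7 - 2 = -9)
g = 9/121 (g = (3*(1/11))² = (3/11)² = 9/121 ≈ 0.074380)
v(G) = -6 + 4*G/(-9 + G) (v(G) = -6 + 2*((G + G)/(G - 9)) = -6 + 2*((2*G)/(-9 + G)) = -6 + 2*(2*G/(-9 + G)) = -6 + 4*G/(-9 + G))
g/69 + O(-22, -5)/v(5) = (9/121)/69 + (-22 - 5)/((2*(27 - 1*5)/(-9 + 5))) = (9/121)*(1/69) - 27*(-2/(27 - 5)) = 3/2783 - 27/(2*(-¼)*22) = 3/2783 - 27/(-11) = 3/2783 - 27*(-1/11) = 3/2783 + 27/11 = 6834/2783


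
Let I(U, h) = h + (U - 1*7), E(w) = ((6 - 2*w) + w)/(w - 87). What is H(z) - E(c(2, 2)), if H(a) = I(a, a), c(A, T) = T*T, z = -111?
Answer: -19005/83 ≈ -228.98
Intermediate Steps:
c(A, T) = T²
E(w) = (6 - w)/(-87 + w)
I(U, h) = -7 + U + h (I(U, h) = h + (U - 7) = h + (-7 + U) = -7 + U + h)
H(a) = -7 + 2*a (H(a) = -7 + a + a = -7 + 2*a)
H(z) - E(c(2, 2)) = (-7 + 2*(-111)) - (6 - 1*2²)/(-87 + 2²) = (-7 - 222) - (6 - 1*4)/(-87 + 4) = -229 - (6 - 4)/(-83) = -229 - (-1)*2/83 = -229 - 1*(-2/83) = -229 + 2/83 = -19005/83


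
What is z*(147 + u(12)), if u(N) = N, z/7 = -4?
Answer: -4452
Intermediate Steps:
z = -28 (z = 7*(-4) = -28)
z*(147 + u(12)) = -28*(147 + 12) = -28*159 = -4452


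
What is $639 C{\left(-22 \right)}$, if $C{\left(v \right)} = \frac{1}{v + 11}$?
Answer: $- \frac{639}{11} \approx -58.091$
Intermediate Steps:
$C{\left(v \right)} = \frac{1}{11 + v}$
$639 C{\left(-22 \right)} = \frac{639}{11 - 22} = \frac{639}{-11} = 639 \left(- \frac{1}{11}\right) = - \frac{639}{11}$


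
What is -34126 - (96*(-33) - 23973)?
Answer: -6985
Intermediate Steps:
-34126 - (96*(-33) - 23973) = -34126 - (-3168 - 23973) = -34126 - 1*(-27141) = -34126 + 27141 = -6985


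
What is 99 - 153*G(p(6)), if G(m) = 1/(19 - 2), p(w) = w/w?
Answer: 90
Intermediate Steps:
p(w) = 1
G(m) = 1/17
99 - 153*G(p(6)) = 99 - 153*1/17 = 99 - 9 = 90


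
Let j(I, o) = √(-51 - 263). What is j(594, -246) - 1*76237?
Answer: -76237 + I*√314 ≈ -76237.0 + 17.72*I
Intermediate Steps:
j(I, o) = I*√314 (j(I, o) = √(-314) = I*√314)
j(594, -246) - 1*76237 = I*√314 - 1*76237 = I*√314 - 76237 = -76237 + I*√314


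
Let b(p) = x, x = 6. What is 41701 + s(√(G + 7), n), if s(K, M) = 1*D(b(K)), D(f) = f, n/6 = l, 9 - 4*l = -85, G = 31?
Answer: 41707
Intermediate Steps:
l = 47/2 (l = 9/4 - ¼*(-85) = 9/4 + 85/4 = 47/2 ≈ 23.500)
n = 141 (n = 6*(47/2) = 141)
b(p) = 6
s(K, M) = 6 (s(K, M) = 1*6 = 6)
41701 + s(√(G + 7), n) = 41701 + 6 = 41707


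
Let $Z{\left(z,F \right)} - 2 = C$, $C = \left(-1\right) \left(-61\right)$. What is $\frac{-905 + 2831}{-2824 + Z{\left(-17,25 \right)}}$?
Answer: $- \frac{1926}{2761} \approx -0.69757$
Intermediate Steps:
$C = 61$
$Z{\left(z,F \right)} = 63$ ($Z{\left(z,F \right)} = 2 + 61 = 63$)
$\frac{-905 + 2831}{-2824 + Z{\left(-17,25 \right)}} = \frac{-905 + 2831}{-2824 + 63} = \frac{1926}{-2761} = 1926 \left(- \frac{1}{2761}\right) = - \frac{1926}{2761}$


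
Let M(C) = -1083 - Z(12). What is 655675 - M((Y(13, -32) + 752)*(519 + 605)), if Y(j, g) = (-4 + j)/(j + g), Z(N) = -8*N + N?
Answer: 656674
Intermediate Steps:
Z(N) = -7*N
Y(j, g) = (-4 + j)/(g + j)
M(C) = -999 (M(C) = -1083 - (-7)*12 = -1083 - 1*(-84) = -1083 + 84 = -999)
655675 - M((Y(13, -32) + 752)*(519 + 605)) = 655675 - 1*(-999) = 655675 + 999 = 656674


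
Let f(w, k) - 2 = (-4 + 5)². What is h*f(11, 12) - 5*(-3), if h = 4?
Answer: 27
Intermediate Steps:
f(w, k) = 3 (f(w, k) = 2 + (-4 + 5)² = 2 + 1² = 2 + 1 = 3)
h*f(11, 12) - 5*(-3) = 4*3 - 5*(-3) = 12 + 15 = 27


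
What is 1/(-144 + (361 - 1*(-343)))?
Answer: 1/560 ≈ 0.0017857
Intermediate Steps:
1/(-144 + (361 - 1*(-343))) = 1/(-144 + (361 + 343)) = 1/(-144 + 704) = 1/560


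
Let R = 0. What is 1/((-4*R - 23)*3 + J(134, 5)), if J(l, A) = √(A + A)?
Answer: -69/4751 - √10/4751 ≈ -0.015189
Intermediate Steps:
J(l, A) = √2*√A (J(l, A) = √(2*A) = √2*√A)
1/((-4*R - 23)*3 + J(134, 5)) = 1/((-4*0 - 23)*3 + √2*√5) = 1/((0 - 23)*3 + √10) = 1/(-23*3 + √10) = 1/(-69 + √10)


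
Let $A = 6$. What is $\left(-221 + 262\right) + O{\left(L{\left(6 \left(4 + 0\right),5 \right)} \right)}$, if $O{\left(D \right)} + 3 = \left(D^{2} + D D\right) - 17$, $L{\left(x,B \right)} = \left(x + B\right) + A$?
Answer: $2471$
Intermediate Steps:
$L{\left(x,B \right)} = 6 + B + x$ ($L{\left(x,B \right)} = \left(x + B\right) + 6 = \left(B + x\right) + 6 = 6 + B + x$)
$O{\left(D \right)} = -20 + 2 D^{2}$ ($O{\left(D \right)} = -3 - \left(17 - D^{2} - D D\right) = -3 + \left(\left(D^{2} + D^{2}\right) - 17\right) = -3 + \left(2 D^{2} - 17\right) = -3 + \left(-17 + 2 D^{2}\right) = -20 + 2 D^{2}$)
$\left(-221 + 262\right) + O{\left(L{\left(6 \left(4 + 0\right),5 \right)} \right)} = \left(-221 + 262\right) - \left(20 - 2 \left(6 + 5 + 6 \left(4 + 0\right)\right)^{2}\right) = 41 - \left(20 - 2 \left(6 + 5 + 6 \cdot 4\right)^{2}\right) = 41 - \left(20 - 2 \left(6 + 5 + 24\right)^{2}\right) = 41 - \left(20 - 2 \cdot 35^{2}\right) = 41 + \left(-20 + 2 \cdot 1225\right) = 41 + \left(-20 + 2450\right) = 41 + 2430 = 2471$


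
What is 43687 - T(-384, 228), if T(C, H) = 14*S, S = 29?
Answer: 43281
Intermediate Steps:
T(C, H) = 406 (T(C, H) = 14*29 = 406)
43687 - T(-384, 228) = 43687 - 1*406 = 43687 - 406 = 43281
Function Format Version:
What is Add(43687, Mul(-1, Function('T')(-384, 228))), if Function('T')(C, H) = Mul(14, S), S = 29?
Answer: 43281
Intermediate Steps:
Function('T')(C, H) = 406 (Function('T')(C, H) = Mul(14, 29) = 406)
Add(43687, Mul(-1, Function('T')(-384, 228))) = Add(43687, Mul(-1, 406)) = Add(43687, -406) = 43281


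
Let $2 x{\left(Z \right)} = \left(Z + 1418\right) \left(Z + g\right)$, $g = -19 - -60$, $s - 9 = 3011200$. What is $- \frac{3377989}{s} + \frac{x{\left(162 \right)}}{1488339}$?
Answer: $- \frac{4544685182941}{4481699791851} \approx -1.0141$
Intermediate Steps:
$s = 3011209$ ($s = 9 + 3011200 = 3011209$)
$g = 41$ ($g = -19 + 60 = 41$)
$x{\left(Z \right)} = \frac{\left(41 + Z\right) \left(1418 + Z\right)}{2}$ ($x{\left(Z \right)} = \frac{\left(Z + 1418\right) \left(Z + 41\right)}{2} = \frac{\left(1418 + Z\right) \left(41 + Z\right)}{2} = \frac{\left(41 + Z\right) \left(1418 + Z\right)}{2}$)
$- \frac{3377989}{s} + \frac{x{\left(162 \right)}}{1488339} = - \frac{3377989}{3011209} + \frac{29069 + \frac{162^{2}}{2} + \frac{1459}{2} \cdot 162}{1488339} = \left(-3377989\right) \frac{1}{3011209} + \left(29069 + \frac{1}{2} \cdot 26244 + 118179\right) \frac{1}{1488339} = - \frac{3377989}{3011209} + \left(29069 + 13122 + 118179\right) \frac{1}{1488339} = - \frac{3377989}{3011209} + 160370 \cdot \frac{1}{1488339} = - \frac{3377989}{3011209} + \frac{160370}{1488339} = - \frac{4544685182941}{4481699791851}$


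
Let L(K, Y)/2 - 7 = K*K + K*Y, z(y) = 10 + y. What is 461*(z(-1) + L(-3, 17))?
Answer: -28121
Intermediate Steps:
L(K, Y) = 14 + 2*K² + 2*K*Y (L(K, Y) = 14 + 2*(K*K + K*Y) = 14 + 2*(K² + K*Y) = 14 + (2*K² + 2*K*Y) = 14 + 2*K² + 2*K*Y)
461*(z(-1) + L(-3, 17)) = 461*((10 - 1) + (14 + 2*(-3)² + 2*(-3)*17)) = 461*(9 + (14 + 2*9 - 102)) = 461*(9 + (14 + 18 - 102)) = 461*(9 - 70) = 461*(-61) = -28121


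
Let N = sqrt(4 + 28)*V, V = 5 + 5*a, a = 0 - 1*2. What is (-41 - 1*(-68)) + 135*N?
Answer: 27 - 2700*sqrt(2) ≈ -3791.4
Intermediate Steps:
a = -2 (a = 0 - 2 = -2)
V = -5 (V = 5 + 5*(-2) = 5 - 10 = -5)
N = -20*sqrt(2) (N = sqrt(4 + 28)*(-5) = sqrt(32)*(-5) = (4*sqrt(2))*(-5) = -20*sqrt(2) ≈ -28.284)
(-41 - 1*(-68)) + 135*N = (-41 - 1*(-68)) + 135*(-20*sqrt(2)) = (-41 + 68) - 2700*sqrt(2) = 27 - 2700*sqrt(2)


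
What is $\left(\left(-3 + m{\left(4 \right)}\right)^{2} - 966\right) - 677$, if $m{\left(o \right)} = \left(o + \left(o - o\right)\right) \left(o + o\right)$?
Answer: $-802$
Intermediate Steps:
$m{\left(o \right)} = 2 o^{2}$ ($m{\left(o \right)} = \left(o + 0\right) 2 o = o 2 o = 2 o^{2}$)
$\left(\left(-3 + m{\left(4 \right)}\right)^{2} - 966\right) - 677 = \left(\left(-3 + 2 \cdot 4^{2}\right)^{2} - 966\right) - 677 = \left(\left(-3 + 2 \cdot 16\right)^{2} - 966\right) - 677 = \left(\left(-3 + 32\right)^{2} - 966\right) - 677 = \left(29^{2} - 966\right) - 677 = \left(841 - 966\right) - 677 = -125 - 677 = -802$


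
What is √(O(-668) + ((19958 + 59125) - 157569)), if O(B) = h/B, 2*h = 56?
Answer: I*√2188897223/167 ≈ 280.15*I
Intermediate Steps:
h = 28 (h = (½)*56 = 28)
O(B) = 28/B
√(O(-668) + ((19958 + 59125) - 157569)) = √(28/(-668) + ((19958 + 59125) - 157569)) = √(28*(-1/668) + (79083 - 157569)) = √(-7/167 - 78486) = √(-13107169/167) = I*√2188897223/167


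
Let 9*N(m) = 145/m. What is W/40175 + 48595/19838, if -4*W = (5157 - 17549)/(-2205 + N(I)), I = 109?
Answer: 1055673859947589/430965264821000 ≈ 2.4496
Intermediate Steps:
N(m) = 145/(9*m) (N(m) = (145/m)/9 = 145/(9*m))
W = -1519569/1081480 (W = -(5157 - 17549)/(4*(-2205 + (145/9)/109)) = -(-3098)/(-2205 + (145/9)*(1/109)) = -(-3098)/(-2205 + 145/981) = -(-3098)/(-2162960/981) = -(-3098)*(-981)/2162960 = -¼*1519569/270370 = -1519569/1081480 ≈ -1.4051)
W/40175 + 48595/19838 = -1519569/1081480/40175 + 48595/19838 = -1519569/1081480*1/40175 + 48595*(1/19838) = -1519569/43448459000 + 48595/19838 = 1055673859947589/430965264821000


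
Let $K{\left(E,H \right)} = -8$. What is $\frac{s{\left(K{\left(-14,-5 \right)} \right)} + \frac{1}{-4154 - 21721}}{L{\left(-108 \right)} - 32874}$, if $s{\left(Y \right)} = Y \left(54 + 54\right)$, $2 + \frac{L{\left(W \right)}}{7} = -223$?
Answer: $\frac{22356001}{891367875} \approx 0.025081$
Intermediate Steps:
$L{\left(W \right)} = -1575$ ($L{\left(W \right)} = -14 + 7 \left(-223\right) = -14 - 1561 = -1575$)
$s{\left(Y \right)} = 108 Y$ ($s{\left(Y \right)} = Y 108 = 108 Y$)
$\frac{s{\left(K{\left(-14,-5 \right)} \right)} + \frac{1}{-4154 - 21721}}{L{\left(-108 \right)} - 32874} = \frac{108 \left(-8\right) + \frac{1}{-4154 - 21721}}{-1575 - 32874} = \frac{-864 + \frac{1}{-25875}}{-34449} = \left(-864 - \frac{1}{25875}\right) \left(- \frac{1}{34449}\right) = \left(- \frac{22356001}{25875}\right) \left(- \frac{1}{34449}\right) = \frac{22356001}{891367875}$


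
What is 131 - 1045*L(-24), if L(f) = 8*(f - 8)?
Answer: 267651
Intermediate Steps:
L(f) = -64 + 8*f (L(f) = 8*(-8 + f) = -64 + 8*f)
131 - 1045*L(-24) = 131 - 1045*(-64 + 8*(-24)) = 131 - 1045*(-64 - 192) = 131 - 1045*(-256) = 131 + 267520 = 267651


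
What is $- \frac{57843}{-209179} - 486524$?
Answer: $- \frac{101770545953}{209179} \approx -4.8652 \cdot 10^{5}$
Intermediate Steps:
$- \frac{57843}{-209179} - 486524 = \left(-57843\right) \left(- \frac{1}{209179}\right) - 486524 = \frac{57843}{209179} - 486524 = - \frac{101770545953}{209179}$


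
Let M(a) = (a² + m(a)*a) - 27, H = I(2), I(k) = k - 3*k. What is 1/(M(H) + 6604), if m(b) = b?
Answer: 1/6609 ≈ 0.00015131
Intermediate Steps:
I(k) = -2*k
H = -4 (H = -2*2 = -4)
M(a) = -27 + 2*a² (M(a) = (a² + a*a) - 27 = (a² + a²) - 27 = 2*a² - 27 = -27 + 2*a²)
1/(M(H) + 6604) = 1/((-27 + 2*(-4)²) + 6604) = 1/((-27 + 2*16) + 6604) = 1/((-27 + 32) + 6604) = 1/(5 + 6604) = 1/6609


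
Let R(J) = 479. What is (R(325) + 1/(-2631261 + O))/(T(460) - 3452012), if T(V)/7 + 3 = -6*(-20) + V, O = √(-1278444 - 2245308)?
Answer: -1105458228951302/7957390666129603143 + 2*I*√97882/7957390666129603143 ≈ -0.00013892 + 7.8634e-17*I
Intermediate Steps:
O = 6*I*√97882 (O = √(-3523752) = 6*I*√97882 ≈ 1877.2*I)
T(V) = 819 + 7*V (T(V) = -21 + 7*(-6*(-20) + V) = -21 + 7*(120 + V) = -21 + (840 + 7*V) = 819 + 7*V)
(R(325) + 1/(-2631261 + O))/(T(460) - 3452012) = (479 + 1/(-2631261 + 6*I*√97882))/((819 + 7*460) - 3452012) = (479 + 1/(-2631261 + 6*I*√97882))/((819 + 3220) - 3452012) = (479 + 1/(-2631261 + 6*I*√97882))/(4039 - 3452012) = (479 + 1/(-2631261 + 6*I*√97882))/(-3447973) = (479 + 1/(-2631261 + 6*I*√97882))*(-1/3447973) = -479/3447973 - 1/(3447973*(-2631261 + 6*I*√97882))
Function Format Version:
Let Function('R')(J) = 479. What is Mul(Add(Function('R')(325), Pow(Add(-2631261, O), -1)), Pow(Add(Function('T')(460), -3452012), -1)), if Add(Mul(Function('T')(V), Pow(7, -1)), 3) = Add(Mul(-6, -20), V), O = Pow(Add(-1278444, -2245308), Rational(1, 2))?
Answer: Add(Rational(-1105458228951302, 7957390666129603143), Mul(Rational(2, 7957390666129603143), I, Pow(97882, Rational(1, 2)))) ≈ Add(-0.00013892, Mul(7.8634e-17, I))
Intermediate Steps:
O = Mul(6, I, Pow(97882, Rational(1, 2))) (O = Pow(-3523752, Rational(1, 2)) = Mul(6, I, Pow(97882, Rational(1, 2))) ≈ Mul(1877.2, I))
Function('T')(V) = Add(819, Mul(7, V)) (Function('T')(V) = Add(-21, Mul(7, Add(Mul(-6, -20), V))) = Add(-21, Mul(7, Add(120, V))) = Add(-21, Add(840, Mul(7, V))) = Add(819, Mul(7, V)))
Mul(Add(Function('R')(325), Pow(Add(-2631261, O), -1)), Pow(Add(Function('T')(460), -3452012), -1)) = Mul(Add(479, Pow(Add(-2631261, Mul(6, I, Pow(97882, Rational(1, 2)))), -1)), Pow(Add(Add(819, Mul(7, 460)), -3452012), -1)) = Mul(Add(479, Pow(Add(-2631261, Mul(6, I, Pow(97882, Rational(1, 2)))), -1)), Pow(Add(Add(819, 3220), -3452012), -1)) = Mul(Add(479, Pow(Add(-2631261, Mul(6, I, Pow(97882, Rational(1, 2)))), -1)), Pow(Add(4039, -3452012), -1)) = Mul(Add(479, Pow(Add(-2631261, Mul(6, I, Pow(97882, Rational(1, 2)))), -1)), Pow(-3447973, -1)) = Mul(Add(479, Pow(Add(-2631261, Mul(6, I, Pow(97882, Rational(1, 2)))), -1)), Rational(-1, 3447973)) = Add(Rational(-479, 3447973), Mul(Rational(-1, 3447973), Pow(Add(-2631261, Mul(6, I, Pow(97882, Rational(1, 2)))), -1)))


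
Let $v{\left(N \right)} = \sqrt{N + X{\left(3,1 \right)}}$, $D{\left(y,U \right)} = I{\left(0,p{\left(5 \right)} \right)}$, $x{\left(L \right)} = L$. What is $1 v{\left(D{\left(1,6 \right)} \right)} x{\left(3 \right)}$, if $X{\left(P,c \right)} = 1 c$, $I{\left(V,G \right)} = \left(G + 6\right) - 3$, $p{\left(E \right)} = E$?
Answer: $9$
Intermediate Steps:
$I{\left(V,G \right)} = 3 + G$ ($I{\left(V,G \right)} = \left(6 + G\right) - 3 = 3 + G$)
$D{\left(y,U \right)} = 8$ ($D{\left(y,U \right)} = 3 + 5 = 8$)
$X{\left(P,c \right)} = c$
$v{\left(N \right)} = \sqrt{1 + N}$ ($v{\left(N \right)} = \sqrt{N + 1} = \sqrt{1 + N}$)
$1 v{\left(D{\left(1,6 \right)} \right)} x{\left(3 \right)} = 1 \sqrt{1 + 8} \cdot 3 = 1 \sqrt{9} \cdot 3 = 1 \cdot 3 \cdot 3 = 3 \cdot 3 = 9$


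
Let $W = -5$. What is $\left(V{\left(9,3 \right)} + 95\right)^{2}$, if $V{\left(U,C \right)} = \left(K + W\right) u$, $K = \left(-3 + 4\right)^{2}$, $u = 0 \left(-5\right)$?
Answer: $9025$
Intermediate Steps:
$u = 0$
$K = 1$ ($K = 1^{2} = 1$)
$V{\left(U,C \right)} = 0$ ($V{\left(U,C \right)} = \left(1 - 5\right) 0 = \left(-4\right) 0 = 0$)
$\left(V{\left(9,3 \right)} + 95\right)^{2} = \left(0 + 95\right)^{2} = 95^{2} = 9025$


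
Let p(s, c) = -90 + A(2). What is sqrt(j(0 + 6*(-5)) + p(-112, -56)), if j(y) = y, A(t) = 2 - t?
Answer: 2*I*sqrt(30) ≈ 10.954*I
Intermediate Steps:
p(s, c) = -90 (p(s, c) = -90 + (2 - 1*2) = -90 + (2 - 2) = -90 + 0 = -90)
sqrt(j(0 + 6*(-5)) + p(-112, -56)) = sqrt((0 + 6*(-5)) - 90) = sqrt((0 - 30) - 90) = sqrt(-30 - 90) = sqrt(-120) = 2*I*sqrt(30)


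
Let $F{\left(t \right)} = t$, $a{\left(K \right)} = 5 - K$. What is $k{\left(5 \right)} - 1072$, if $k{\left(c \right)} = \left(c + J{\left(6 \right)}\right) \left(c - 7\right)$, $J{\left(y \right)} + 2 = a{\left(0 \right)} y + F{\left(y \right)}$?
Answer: $-1150$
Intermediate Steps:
$J{\left(y \right)} = -2 + 6 y$ ($J{\left(y \right)} = -2 + \left(\left(5 - 0\right) y + y\right) = -2 + \left(\left(5 + 0\right) y + y\right) = -2 + \left(5 y + y\right) = -2 + 6 y$)
$k{\left(c \right)} = \left(-7 + c\right) \left(34 + c\right)$ ($k{\left(c \right)} = \left(c + \left(-2 + 6 \cdot 6\right)\right) \left(c - 7\right) = \left(c + \left(-2 + 36\right)\right) \left(-7 + c\right) = \left(c + 34\right) \left(-7 + c\right) = \left(34 + c\right) \left(-7 + c\right) = \left(-7 + c\right) \left(34 + c\right)$)
$k{\left(5 \right)} - 1072 = \left(-238 + 5^{2} + 27 \cdot 5\right) - 1072 = \left(-238 + 25 + 135\right) - 1072 = -78 - 1072 = -1150$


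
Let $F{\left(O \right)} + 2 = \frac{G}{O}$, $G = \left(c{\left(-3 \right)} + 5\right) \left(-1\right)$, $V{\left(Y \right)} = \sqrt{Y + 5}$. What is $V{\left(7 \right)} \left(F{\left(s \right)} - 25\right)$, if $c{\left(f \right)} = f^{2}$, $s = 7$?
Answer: $- 58 \sqrt{3} \approx -100.46$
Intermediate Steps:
$V{\left(Y \right)} = \sqrt{5 + Y}$
$G = -14$ ($G = \left(\left(-3\right)^{2} + 5\right) \left(-1\right) = \left(9 + 5\right) \left(-1\right) = 14 \left(-1\right) = -14$)
$F{\left(O \right)} = -2 - \frac{14}{O}$
$V{\left(7 \right)} \left(F{\left(s \right)} - 25\right) = \sqrt{5 + 7} \left(\left(-2 - \frac{14}{7}\right) - 25\right) = \sqrt{12} \left(\left(-2 - 2\right) - 25\right) = 2 \sqrt{3} \left(\left(-2 - 2\right) - 25\right) = 2 \sqrt{3} \left(-4 - 25\right) = 2 \sqrt{3} \left(-29\right) = - 58 \sqrt{3}$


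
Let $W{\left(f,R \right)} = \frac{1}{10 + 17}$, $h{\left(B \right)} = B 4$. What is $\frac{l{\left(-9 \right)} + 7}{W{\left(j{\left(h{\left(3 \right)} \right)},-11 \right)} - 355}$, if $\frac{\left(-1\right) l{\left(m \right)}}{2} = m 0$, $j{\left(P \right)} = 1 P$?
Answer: $- \frac{189}{9584} \approx -0.01972$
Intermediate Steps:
$h{\left(B \right)} = 4 B$
$j{\left(P \right)} = P$
$l{\left(m \right)} = 0$ ($l{\left(m \right)} = - 2 m 0 = \left(-2\right) 0 = 0$)
$W{\left(f,R \right)} = \frac{1}{27}$
$\frac{l{\left(-9 \right)} + 7}{W{\left(j{\left(h{\left(3 \right)} \right)},-11 \right)} - 355} = \frac{0 + 7}{\frac{1}{27} - 355} = \frac{7}{- \frac{9584}{27}} = 7 \left(- \frac{27}{9584}\right) = - \frac{189}{9584}$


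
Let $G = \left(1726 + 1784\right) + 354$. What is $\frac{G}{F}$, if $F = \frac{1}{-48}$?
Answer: $-185472$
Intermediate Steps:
$F = - \frac{1}{48} \approx -0.020833$
$G = 3864$ ($G = 3510 + 354 = 3864$)
$\frac{G}{F} = \frac{3864}{- \frac{1}{48}} = 3864 \left(-48\right) = -185472$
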